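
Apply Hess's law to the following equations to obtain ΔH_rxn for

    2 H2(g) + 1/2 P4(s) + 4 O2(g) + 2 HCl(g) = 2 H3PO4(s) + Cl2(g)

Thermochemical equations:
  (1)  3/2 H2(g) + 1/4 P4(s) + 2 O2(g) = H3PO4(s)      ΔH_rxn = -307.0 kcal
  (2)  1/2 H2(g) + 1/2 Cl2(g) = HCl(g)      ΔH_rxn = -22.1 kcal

(1) × 2 (scale by 2 for the 2 H3PO4(s)): (2)·(-307.0) = -614.0 kcal
(2) reversed and × 2 (reverse to put HCl(g) on the reactant side; ×2 to match 2 HCl(g) in the target): (-2)·(-22.1) = +44.2 kcal
Combining the equations, ΔH_rxn = (2)·(-307.0) + (-2)·(-22.1) = -569.8 kcal

ΔH_rxn = -569.8 kcal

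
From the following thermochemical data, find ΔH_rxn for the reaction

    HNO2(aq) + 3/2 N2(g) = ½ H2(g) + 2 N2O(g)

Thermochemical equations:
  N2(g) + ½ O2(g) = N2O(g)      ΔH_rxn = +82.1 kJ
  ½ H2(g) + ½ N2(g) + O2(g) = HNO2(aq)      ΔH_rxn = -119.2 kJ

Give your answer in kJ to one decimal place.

ΔH_rxn = 283.4 kJ

equation 1 × 2: (2)·(+82.1) = +164.2 kJ
equation 2 reversed: +119.2 kJ
Summing the manipulated equations, ΔH_rxn = (+164.2) + (+119.2) = 283.4 kJ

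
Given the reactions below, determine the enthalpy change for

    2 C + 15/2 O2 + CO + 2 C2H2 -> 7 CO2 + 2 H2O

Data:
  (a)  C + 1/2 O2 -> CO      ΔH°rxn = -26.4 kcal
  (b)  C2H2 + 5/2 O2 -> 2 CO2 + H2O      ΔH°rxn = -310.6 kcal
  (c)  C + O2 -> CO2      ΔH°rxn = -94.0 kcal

ΔH°rxn = -876.8 kcal

(a) reversed: +26.4 kcal
(b) × 2: (2)·(-310.6) = -621.2 kcal
(c) × 3: (3)·(-94.0) = -282.0 kcal
ΔH°rxn = (-1)·(-26.4) + (2)·(-310.6) + (3)·(-94.0) = -876.8 kcal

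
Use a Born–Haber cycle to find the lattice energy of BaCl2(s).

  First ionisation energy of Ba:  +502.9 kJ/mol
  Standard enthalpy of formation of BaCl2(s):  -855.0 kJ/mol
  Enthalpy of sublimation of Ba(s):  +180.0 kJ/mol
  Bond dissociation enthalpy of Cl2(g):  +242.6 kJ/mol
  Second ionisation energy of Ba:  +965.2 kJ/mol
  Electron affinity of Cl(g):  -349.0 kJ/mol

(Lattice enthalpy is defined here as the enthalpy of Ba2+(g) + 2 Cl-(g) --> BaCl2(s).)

ΔHf° = 1·ΔHsub + 1·(ΣIE) + 1·D(Cl2) + 2·EA + U
-855.0 = 1·(+180.0) + 1·(+1468.1) + 1·(+242.6) + 2·(-349.0) + U
U = -855.0 − (+1192.7) = -2047.7 kJ/mol

U = -2047.7 kJ/mol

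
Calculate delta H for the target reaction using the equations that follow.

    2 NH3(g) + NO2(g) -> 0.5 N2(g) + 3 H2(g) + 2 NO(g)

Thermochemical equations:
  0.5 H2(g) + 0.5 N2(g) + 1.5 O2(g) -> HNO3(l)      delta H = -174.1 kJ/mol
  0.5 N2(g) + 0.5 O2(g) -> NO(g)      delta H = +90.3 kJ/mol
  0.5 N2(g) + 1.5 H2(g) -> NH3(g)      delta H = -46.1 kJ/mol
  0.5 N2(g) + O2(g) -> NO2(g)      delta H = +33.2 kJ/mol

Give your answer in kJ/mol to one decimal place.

delta H = 239.6 kJ/mol

equation 1: not needed.
equation 2 × 2: (2)·(+90.3) = +180.6 kJ/mol
equation 3 reversed and × 2: (-2)·(-46.1) = +92.2 kJ/mol
equation 4 reversed: -33.2 kJ/mol
By Hess's law, delta H = (+180.6) + (+92.2) + (-33.2) = 239.6 kJ/mol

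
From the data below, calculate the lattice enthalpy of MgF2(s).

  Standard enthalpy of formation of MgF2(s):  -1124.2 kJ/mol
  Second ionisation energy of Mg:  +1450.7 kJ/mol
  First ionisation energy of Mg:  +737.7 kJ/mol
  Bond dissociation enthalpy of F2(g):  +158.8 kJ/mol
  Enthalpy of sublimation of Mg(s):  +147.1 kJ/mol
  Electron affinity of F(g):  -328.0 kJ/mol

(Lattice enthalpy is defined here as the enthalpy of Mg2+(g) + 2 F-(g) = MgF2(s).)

ΔHf° = 1·ΔHsub + 1·(ΣIE) + 1·D(F2) + 2·EA + U
-1124.2 = 1·(+147.1) + 1·(+2188.4) + 1·(+158.8) + 2·(-328.0) + U
U = -1124.2 − (+1838.3) = -2962.5 kJ/mol

U = -2962.5 kJ/mol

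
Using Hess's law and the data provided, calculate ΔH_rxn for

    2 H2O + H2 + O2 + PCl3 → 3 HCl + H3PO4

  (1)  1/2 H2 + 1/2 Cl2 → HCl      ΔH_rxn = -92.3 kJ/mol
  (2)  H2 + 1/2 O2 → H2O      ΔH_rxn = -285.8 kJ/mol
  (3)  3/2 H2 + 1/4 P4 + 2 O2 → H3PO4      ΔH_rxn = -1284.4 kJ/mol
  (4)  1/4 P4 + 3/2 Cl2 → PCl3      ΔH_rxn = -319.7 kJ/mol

ΔH_rxn = -670.0 kJ/mol

(1) × 3 (×3 to match 3 HCl in the target): (3)·(-92.3) = -276.9 kJ/mol
(2) reversed and × 2 (H2O must end up as a reactant; scale by 2 for the 2 H2O): (-2)·(-285.8) = +571.6 kJ/mol
(3) as written (H3PO4 already on the product side): -1284.4 kJ/mol
(4) reversed (PCl3 must end up as a reactant): +319.7 kJ/mol
Summing the manipulated equations, ΔH_rxn = (-276.9) + (+571.6) + (-1284.4) + (+319.7) = -670.0 kJ/mol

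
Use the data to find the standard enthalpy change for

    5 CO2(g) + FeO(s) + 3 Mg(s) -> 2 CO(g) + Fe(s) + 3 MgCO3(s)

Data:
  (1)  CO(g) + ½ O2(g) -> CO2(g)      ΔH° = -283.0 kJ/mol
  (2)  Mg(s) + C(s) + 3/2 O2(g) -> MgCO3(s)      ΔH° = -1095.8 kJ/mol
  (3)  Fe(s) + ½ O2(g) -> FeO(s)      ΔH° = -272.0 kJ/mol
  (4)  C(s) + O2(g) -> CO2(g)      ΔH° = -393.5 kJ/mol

(1) reversed and × 2: (-2)·(-283.0) = +566.0 kJ/mol
(2) × 3: (3)·(-1095.8) = -3287.4 kJ/mol
(3) reversed: +272.0 kJ/mol
(4) reversed and × 3: (-3)·(-393.5) = +1180.5 kJ/mol
ΔH° = (-2)·(-283.0) + (3)·(-1095.8) + (-1)·(-272.0) + (-3)·(-393.5) = -1268.9 kJ/mol

ΔH° = -1268.9 kJ/mol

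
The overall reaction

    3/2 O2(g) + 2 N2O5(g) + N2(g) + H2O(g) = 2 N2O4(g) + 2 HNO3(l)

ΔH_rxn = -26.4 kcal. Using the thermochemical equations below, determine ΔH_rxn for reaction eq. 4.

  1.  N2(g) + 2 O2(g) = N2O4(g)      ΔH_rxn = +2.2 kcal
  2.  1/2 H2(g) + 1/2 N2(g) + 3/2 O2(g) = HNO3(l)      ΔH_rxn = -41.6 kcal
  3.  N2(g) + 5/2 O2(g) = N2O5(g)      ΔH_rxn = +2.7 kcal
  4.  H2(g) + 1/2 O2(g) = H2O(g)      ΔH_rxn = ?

eq. 1 × 2: (2)·(+2.2) = +4.4 kcal
eq. 2 × 2: (2)·(-41.6) = -83.2 kcal
eq. 3 reversed and × 2: (-2)·(+2.7) = -5.4 kcal
eq. 4 reversed: contributes −x
-26.4 = (+4.4) + (-83.2) + (-5.4) − x
x = (-26.4 − (-84.2)) / (-1) = -57.8 kcal

ΔH_rxn = -57.8 kcal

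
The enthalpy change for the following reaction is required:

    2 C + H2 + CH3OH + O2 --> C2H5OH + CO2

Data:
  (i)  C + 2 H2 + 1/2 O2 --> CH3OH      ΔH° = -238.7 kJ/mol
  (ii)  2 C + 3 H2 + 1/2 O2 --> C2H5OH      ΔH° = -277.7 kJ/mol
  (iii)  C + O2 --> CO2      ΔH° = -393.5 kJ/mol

ΔH° = -432.5 kJ/mol

(i) reversed (CH3OH must end up as a reactant): +238.7 kJ/mol
(ii) as written (C2H5OH already on the product side): -277.7 kJ/mol
(iii) as written (CO2 already on the product side): -393.5 kJ/mol
Since enthalpy is a state function, ΔH° = (+238.7) + (-277.7) + (-393.5) = -432.5 kJ/mol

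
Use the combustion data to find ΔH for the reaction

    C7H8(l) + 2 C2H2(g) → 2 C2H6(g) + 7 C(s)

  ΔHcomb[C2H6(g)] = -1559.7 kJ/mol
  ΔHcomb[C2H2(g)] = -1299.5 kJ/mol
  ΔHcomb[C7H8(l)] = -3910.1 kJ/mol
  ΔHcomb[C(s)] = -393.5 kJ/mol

With combustion enthalpies, reactants minus products:
= [1·(-3910.1) + 2·(-1299.5)] − [2·(-1559.7) + 7·(-393.5)]
= -635.2 kJ/mol

ΔH = -635.2 kJ/mol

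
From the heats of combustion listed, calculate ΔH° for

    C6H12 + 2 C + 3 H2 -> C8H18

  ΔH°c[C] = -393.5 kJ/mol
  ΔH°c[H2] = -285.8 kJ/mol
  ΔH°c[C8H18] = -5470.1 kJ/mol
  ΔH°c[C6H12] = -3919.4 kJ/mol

ΔH° = -93.7 kJ/mol

With combustion enthalpies, reactants minus products:
= [1·(-3919.4) + 2·(-393.5) + 3·(-285.8)] − [1·(-5470.1)]
= -93.7 kJ/mol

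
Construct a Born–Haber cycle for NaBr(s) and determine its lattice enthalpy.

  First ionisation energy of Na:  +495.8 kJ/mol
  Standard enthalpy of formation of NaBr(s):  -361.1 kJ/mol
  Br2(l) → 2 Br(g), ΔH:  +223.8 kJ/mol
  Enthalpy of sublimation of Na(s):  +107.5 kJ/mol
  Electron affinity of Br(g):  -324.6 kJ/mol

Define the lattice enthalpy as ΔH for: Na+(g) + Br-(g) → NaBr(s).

U = -751.7 kJ/mol

ΔHf° = 1·ΔHsub + 1·(ΣIE) + 1/2·D(Br2) + 1·EA + U
-361.1 = 1·(+107.5) + 1·(+495.8) + 1/2·(+223.8) + 1·(-324.6) + U
U = -361.1 − (+390.6) = -751.7 kJ/mol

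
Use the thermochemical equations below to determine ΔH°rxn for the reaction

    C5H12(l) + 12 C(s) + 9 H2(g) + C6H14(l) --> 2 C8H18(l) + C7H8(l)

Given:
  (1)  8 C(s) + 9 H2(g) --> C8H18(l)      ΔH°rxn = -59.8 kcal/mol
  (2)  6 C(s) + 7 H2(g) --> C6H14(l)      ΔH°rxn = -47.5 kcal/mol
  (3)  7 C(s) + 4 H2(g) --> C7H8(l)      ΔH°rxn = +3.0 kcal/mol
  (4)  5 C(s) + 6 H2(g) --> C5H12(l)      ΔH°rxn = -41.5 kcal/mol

(1) × 2: (2)·(-59.8) = -119.6 kcal/mol
(2) reversed: +47.5 kcal/mol
(3) as written: +3.0 kcal/mol
(4) reversed: +41.5 kcal/mol
Since enthalpy is a state function, ΔH°rxn = (2)·(-59.8) + (-1)·(-47.5) + (1)·(+3.0) + (-1)·(-41.5) = -27.6 kcal/mol

ΔH°rxn = -27.6 kcal/mol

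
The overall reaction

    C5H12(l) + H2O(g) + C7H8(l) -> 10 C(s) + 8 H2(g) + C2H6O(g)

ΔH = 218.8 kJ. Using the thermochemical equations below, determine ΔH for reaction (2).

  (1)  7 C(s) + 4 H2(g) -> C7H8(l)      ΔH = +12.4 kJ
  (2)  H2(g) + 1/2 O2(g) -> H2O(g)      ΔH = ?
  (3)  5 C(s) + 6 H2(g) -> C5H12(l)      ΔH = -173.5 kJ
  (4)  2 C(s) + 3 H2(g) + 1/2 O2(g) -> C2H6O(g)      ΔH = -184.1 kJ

(1) reversed (C7H8(l) must end up as a reactant): -12.4 kJ
(2) reversed (reverse to put H2O(g) on the reactant side): contributes −x
(3) reversed (C5H12(l) must end up as a reactant): +173.5 kJ
(4) as written (C2H6O(g) already on the product side): -184.1 kJ
+218.8 = (-12.4) + (+173.5) + (-184.1) − x
x = (+218.8 − (-23.0)) / (-1) = -241.8 kJ

ΔH = -241.8 kJ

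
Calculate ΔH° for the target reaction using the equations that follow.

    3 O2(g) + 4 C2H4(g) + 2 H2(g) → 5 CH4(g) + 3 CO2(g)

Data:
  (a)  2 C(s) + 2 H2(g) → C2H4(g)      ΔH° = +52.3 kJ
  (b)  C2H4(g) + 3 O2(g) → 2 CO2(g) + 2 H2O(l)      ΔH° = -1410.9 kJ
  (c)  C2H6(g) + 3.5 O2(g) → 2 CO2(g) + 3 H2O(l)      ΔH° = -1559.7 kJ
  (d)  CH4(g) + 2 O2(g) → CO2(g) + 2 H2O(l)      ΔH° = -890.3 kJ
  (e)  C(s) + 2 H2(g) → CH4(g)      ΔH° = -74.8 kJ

(a) reversed: -52.3 kJ
(b) × 3: (3)·(-1410.9) = -4232.7 kJ
(c): not needed.
(d) reversed and × 3: (-3)·(-890.3) = +2670.9 kJ
(e) × 2: (2)·(-74.8) = -149.6 kJ
ΔH° = (-1)·(+52.3) + (3)·(-1410.9) + (-3)·(-890.3) + (2)·(-74.8) = -1763.7 kJ

ΔH° = -1763.7 kJ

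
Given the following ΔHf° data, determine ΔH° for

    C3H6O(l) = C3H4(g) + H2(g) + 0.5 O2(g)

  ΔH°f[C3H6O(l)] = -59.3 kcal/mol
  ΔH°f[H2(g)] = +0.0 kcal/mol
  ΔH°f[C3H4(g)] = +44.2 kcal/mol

ΔH° = 103.5 kcal/mol

Products: 1·(+44.2) + 1·(+0.0) + 1/2·(+0.0) = +44.2
Reactants: 1·(-59.3) = -59.3
ΔH° = (+44.2) − (-59.3) = 103.5 kcal/mol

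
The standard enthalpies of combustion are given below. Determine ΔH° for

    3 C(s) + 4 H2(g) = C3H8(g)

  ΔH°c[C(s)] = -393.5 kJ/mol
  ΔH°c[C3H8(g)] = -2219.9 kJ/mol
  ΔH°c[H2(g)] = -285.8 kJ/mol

With combustion enthalpies, reactants minus products:
= [3·(-393.5) + 4·(-285.8)] − [1·(-2219.9)]
= -103.8 kJ/mol

ΔH° = -103.8 kJ/mol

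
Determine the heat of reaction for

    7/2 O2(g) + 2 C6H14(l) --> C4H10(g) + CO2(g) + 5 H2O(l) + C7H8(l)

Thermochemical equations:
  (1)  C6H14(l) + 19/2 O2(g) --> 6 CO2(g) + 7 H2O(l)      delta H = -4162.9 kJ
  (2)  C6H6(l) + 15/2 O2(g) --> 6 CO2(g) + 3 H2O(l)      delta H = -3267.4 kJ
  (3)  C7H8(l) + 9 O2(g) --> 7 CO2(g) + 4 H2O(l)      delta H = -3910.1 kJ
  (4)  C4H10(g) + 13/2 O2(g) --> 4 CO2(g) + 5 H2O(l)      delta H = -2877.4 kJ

(1) × 2: (2)·(-4162.9) = -8325.8 kJ
(2): not needed.
(3) reversed: +3910.1 kJ
(4) reversed: +2877.4 kJ
delta H = (2)·(-4162.9) + (-1)·(-3910.1) + (-1)·(-2877.4) = -1538.3 kJ

delta H = -1538.3 kJ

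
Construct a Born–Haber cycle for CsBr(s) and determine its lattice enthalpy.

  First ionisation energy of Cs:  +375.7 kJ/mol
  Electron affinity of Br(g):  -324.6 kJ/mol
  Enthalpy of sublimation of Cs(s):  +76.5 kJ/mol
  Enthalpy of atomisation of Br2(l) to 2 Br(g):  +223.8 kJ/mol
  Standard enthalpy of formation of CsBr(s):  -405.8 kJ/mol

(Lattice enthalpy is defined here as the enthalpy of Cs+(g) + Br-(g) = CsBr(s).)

ΔHf° = 1·ΔHsub + 1·(ΣIE) + 1/2·D(Br2) + 1·EA + U
-405.8 = 1·(+76.5) + 1·(+375.7) + 1/2·(+223.8) + 1·(-324.6) + U
U = -405.8 − (+239.5) = -645.3 kJ/mol

U = -645.3 kJ/mol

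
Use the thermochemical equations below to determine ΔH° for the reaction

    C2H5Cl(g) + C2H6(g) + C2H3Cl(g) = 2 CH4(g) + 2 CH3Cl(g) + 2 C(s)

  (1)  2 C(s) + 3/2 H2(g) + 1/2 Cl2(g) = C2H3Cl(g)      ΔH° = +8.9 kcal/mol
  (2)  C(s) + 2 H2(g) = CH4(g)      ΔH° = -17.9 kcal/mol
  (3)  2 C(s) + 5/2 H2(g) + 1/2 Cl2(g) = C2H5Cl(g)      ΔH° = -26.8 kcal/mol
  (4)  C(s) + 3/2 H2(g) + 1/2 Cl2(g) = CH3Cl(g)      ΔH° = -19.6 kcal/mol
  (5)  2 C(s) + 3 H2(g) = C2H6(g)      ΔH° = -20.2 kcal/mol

ΔH° = -36.9 kcal/mol

(1) reversed (reverse to put C2H3Cl(g) on the reactant side): -8.9 kcal/mol
(2) × 2 (×2 to match 2 CH4(g) in the target): (2)·(-17.9) = -35.8 kcal/mol
(3) reversed (C2H5Cl(g) must end up as a reactant): +26.8 kcal/mol
(4) × 2 (×2 to match 2 CH3Cl(g) in the target): (2)·(-19.6) = -39.2 kcal/mol
(5) reversed (reverse to put C2H6(g) on the reactant side): +20.2 kcal/mol
Since enthalpy is a state function, ΔH° = (-1)·(+8.9) + (2)·(-17.9) + (-1)·(-26.8) + (2)·(-19.6) + (-1)·(-20.2) = -36.9 kcal/mol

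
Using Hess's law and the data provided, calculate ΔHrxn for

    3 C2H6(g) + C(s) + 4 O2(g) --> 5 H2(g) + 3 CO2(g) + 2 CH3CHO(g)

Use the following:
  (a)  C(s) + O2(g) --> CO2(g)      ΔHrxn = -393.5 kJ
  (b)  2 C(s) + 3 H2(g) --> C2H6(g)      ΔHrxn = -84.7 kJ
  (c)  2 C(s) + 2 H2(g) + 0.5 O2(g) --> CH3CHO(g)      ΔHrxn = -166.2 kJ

(a) × 3: (3)·(-393.5) = -1180.5 kJ
(b) reversed and × 3: (-3)·(-84.7) = +254.1 kJ
(c) × 2: (2)·(-166.2) = -332.4 kJ
ΔHrxn = (-1180.5) + (+254.1) + (-332.4) = -1258.8 kJ

ΔHrxn = -1258.8 kJ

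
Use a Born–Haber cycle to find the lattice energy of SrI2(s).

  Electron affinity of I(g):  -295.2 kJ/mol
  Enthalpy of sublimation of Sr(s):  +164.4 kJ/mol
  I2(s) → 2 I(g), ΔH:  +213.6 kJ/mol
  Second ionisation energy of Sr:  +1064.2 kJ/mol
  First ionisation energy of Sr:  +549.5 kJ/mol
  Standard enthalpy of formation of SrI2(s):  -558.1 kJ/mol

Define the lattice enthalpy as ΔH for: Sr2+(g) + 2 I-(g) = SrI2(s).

U = -1959.4 kJ/mol

ΔHf° = 1·ΔHsub + 1·(ΣIE) + 1·D(I2) + 2·EA + U
-558.1 = 1·(+164.4) + 1·(+1613.7) + 1·(+213.6) + 2·(-295.2) + U
U = -558.1 − (+1401.3) = -1959.4 kJ/mol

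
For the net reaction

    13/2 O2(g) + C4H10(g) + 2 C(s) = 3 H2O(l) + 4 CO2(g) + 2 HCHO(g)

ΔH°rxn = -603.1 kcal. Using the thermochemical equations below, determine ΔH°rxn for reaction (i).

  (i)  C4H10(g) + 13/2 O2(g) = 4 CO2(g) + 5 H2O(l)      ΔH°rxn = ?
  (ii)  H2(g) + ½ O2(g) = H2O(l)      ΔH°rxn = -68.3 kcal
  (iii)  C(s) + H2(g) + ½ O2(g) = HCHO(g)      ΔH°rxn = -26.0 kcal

(i) as written (C4H10(g) already on the reactant side): contributes x
(ii) reversed and × 2: (-2)·(-68.3) = +136.6 kcal
(iii) × 2 (scale by 2 for the 2 HCHO(g)): (2)·(-26.0) = -52.0 kcal
-603.1 = (+136.6) + (-52.0) + x
x = (-603.1 − (+84.6)) / (1) = -687.7 kcal

ΔH°rxn = -687.7 kcal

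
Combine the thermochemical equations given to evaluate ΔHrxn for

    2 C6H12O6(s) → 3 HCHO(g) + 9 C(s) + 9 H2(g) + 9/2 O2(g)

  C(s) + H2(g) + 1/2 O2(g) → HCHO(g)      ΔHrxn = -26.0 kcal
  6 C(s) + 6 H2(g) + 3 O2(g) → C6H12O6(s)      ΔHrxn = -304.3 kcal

equation 1 × 3: (3)·(-26.0) = -78.0 kcal
equation 2 reversed and × 2: (-2)·(-304.3) = +608.6 kcal
ΔHrxn = (-78.0) + (+608.6) = 530.6 kcal

ΔHrxn = 530.6 kcal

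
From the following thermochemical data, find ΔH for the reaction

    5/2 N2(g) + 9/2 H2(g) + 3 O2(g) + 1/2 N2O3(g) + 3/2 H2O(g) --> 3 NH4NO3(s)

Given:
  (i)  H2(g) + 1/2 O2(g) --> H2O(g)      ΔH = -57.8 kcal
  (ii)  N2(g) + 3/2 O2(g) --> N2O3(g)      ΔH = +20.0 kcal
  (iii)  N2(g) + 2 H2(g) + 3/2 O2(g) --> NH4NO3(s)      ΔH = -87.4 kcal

ΔH = -185.5 kcal

(i) reversed and × 3/2 (reverse to put H2O(g) on the reactant side; ×3/2 to match 3/2 H2O(g) in the target): (-3/2)·(-57.8) = +86.7 kcal
(ii) reversed and × 1/2 (reverse to put N2O3(g) on the reactant side; ×1/2 to match 1/2 N2O3(g) in the target): (-1/2)·(+20.0) = -10.0 kcal
(iii) × 3 (×3 to match 3 NH4NO3(s) in the target): (3)·(-87.4) = -262.2 kcal
ΔH = (+86.7) + (-10.0) + (-262.2) = -185.5 kcal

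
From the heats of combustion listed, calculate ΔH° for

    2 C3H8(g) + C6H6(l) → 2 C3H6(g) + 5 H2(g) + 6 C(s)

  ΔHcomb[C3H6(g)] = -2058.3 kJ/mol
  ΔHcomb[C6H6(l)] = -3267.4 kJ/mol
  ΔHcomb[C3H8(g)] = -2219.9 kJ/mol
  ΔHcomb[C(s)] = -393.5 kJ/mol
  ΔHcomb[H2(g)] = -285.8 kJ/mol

ΔH° = 199.4 kJ/mol

Using ΔH = Σ nΔHc°(reactants) − Σ nΔHc°(products):
= [2·(-2219.9) + 1·(-3267.4)] − [2·(-2058.3) + 5·(-285.8) + 6·(-393.5)]
= 199.4 kJ/mol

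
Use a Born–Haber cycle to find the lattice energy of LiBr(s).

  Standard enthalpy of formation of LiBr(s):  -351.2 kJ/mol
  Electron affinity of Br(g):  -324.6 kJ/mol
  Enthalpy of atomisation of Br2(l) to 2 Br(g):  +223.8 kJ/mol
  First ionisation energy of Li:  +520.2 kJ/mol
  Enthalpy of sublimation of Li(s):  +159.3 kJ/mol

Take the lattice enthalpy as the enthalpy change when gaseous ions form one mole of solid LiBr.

ΔHf° = 1·ΔHsub + 1·(ΣIE) + 1/2·D(Br2) + 1·EA + U
-351.2 = 1·(+159.3) + 1·(+520.2) + 1/2·(+223.8) + 1·(-324.6) + U
U = -351.2 − (+466.8) = -818.0 kJ/mol

U = -818.0 kJ/mol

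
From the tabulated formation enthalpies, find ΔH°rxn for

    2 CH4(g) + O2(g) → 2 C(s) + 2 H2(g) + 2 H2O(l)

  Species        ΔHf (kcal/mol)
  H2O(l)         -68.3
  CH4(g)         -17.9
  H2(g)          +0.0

ΔH°rxn = Σ nΔHf°(products) − Σ nΔHf°(reactants).
Products: 2·(+0.0) + 2·(+0.0) + 2·(-68.3) = -136.6
Reactants: 2·(-17.9) + 1·(+0.0) = -35.8
ΔH°rxn = (-136.6) − (-35.8) = -100.8 kcal/mol

ΔH°rxn = -100.8 kcal/mol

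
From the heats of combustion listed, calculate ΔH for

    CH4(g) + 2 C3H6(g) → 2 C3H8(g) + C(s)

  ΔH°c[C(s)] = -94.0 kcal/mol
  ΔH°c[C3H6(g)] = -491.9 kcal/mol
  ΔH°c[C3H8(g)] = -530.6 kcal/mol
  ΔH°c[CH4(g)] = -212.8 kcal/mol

Using ΔH = Σ nΔHc°(reactants) − Σ nΔHc°(products):
= [1·(-212.8) + 2·(-491.9)] − [2·(-530.6) + 1·(-94.0)]
= -41.4 kcal/mol

ΔH = -41.4 kcal/mol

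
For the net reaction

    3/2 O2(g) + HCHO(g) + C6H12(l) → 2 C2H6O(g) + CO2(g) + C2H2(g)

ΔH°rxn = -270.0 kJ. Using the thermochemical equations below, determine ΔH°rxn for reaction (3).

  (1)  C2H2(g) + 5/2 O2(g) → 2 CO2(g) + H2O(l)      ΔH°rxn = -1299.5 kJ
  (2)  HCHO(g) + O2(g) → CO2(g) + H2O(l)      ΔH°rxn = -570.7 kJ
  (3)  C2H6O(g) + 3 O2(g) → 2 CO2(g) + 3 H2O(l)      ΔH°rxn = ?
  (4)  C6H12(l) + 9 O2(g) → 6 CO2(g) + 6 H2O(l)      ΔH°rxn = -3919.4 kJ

ΔH°rxn = -1460.3 kJ

(1) reversed: +1299.5 kJ
(2) as written: -570.7 kJ
(3) reversed and × 2: contributes −2·x
(4) as written: -3919.4 kJ
-270.0 = (+1299.5) + (-570.7) + (-3919.4) − 2·x
x = (-270.0 − (-3190.6)) / (-2) = -1460.3 kJ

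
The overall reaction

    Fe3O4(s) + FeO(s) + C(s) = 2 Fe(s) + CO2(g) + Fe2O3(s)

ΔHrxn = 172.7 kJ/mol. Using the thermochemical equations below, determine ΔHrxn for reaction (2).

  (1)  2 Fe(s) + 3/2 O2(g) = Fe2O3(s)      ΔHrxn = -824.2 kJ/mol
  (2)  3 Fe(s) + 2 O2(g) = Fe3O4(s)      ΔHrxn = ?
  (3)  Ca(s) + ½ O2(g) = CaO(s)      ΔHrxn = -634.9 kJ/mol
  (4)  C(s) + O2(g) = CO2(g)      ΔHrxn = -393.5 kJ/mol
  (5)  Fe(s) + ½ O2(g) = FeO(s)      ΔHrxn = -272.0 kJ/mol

(1) as written: -824.2 kJ/mol
(2) reversed: contributes −x
(3): not needed.
(4) as written: -393.5 kJ/mol
(5) reversed: +272.0 kJ/mol
+172.7 = (-824.2) + (-393.5) + (+272.0) − x
x = (+172.7 − (-945.7)) / (-1) = -1118.4 kJ/mol

ΔHrxn = -1118.4 kJ/mol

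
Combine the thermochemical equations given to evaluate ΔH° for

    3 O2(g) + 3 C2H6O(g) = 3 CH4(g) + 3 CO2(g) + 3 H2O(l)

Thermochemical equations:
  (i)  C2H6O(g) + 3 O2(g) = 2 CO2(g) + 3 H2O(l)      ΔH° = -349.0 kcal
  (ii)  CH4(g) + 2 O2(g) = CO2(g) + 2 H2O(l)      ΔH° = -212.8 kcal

(i) × 3 (scale by 3 for the 3 C2H6O(g)): (3)·(-349.0) = -1047.0 kcal
(ii) reversed and × 3 (CH4(g) must end up as a product; ×3 to match 3 CH4(g) in the target): (-3)·(-212.8) = +638.4 kcal
ΔH° = (-1047.0) + (+638.4) = -408.6 kcal

ΔH° = -408.6 kcal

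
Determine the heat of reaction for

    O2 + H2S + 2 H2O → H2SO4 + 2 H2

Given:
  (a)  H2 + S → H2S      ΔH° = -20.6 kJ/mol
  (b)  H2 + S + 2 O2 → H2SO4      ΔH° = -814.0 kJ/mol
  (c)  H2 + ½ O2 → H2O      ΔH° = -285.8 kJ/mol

ΔH° = -221.8 kJ/mol

(a) reversed (H2S must end up as a reactant): +20.6 kJ/mol
(b) as written (H2SO4 already on the product side): -814.0 kJ/mol
(c) reversed and × 2 (reverse to put H2O on the reactant side; ×2 to match 2 H2O in the target): (-2)·(-285.8) = +571.6 kJ/mol
ΔH° = (+20.6) + (-814.0) + (+571.6) = -221.8 kJ/mol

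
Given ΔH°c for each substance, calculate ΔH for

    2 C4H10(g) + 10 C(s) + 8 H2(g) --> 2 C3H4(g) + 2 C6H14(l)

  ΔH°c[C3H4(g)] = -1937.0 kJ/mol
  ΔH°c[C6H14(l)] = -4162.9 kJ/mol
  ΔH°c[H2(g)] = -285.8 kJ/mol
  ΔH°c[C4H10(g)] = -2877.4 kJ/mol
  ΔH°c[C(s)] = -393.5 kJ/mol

Using ΔH = Σ nΔHc°(reactants) − Σ nΔHc°(products):
= [2·(-2877.4) + 10·(-393.5) + 8·(-285.8)] − [2·(-1937.0) + 2·(-4162.9)]
= 223.6 kJ/mol

ΔH = 223.6 kJ/mol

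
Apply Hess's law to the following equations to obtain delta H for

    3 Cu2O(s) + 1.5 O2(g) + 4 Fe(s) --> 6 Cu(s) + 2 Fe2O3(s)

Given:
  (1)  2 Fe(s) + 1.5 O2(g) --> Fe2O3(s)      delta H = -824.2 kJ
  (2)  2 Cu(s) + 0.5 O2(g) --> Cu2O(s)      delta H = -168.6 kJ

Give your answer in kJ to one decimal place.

delta H = -1142.6 kJ

(1) × 2: (2)·(-824.2) = -1648.4 kJ
(2) reversed and × 3: (-3)·(-168.6) = +505.8 kJ
Combining the equations, delta H = (2)·(-824.2) + (-3)·(-168.6) = -1142.6 kJ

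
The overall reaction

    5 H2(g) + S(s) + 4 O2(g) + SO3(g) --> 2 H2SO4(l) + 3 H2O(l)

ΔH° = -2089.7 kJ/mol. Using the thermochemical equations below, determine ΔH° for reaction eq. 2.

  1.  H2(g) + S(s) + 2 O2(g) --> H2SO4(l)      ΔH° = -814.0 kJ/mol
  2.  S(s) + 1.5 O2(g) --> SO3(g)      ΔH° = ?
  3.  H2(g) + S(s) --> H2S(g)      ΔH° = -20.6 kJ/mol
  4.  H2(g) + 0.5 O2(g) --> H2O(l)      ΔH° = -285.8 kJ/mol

ΔH° = -395.7 kJ/mol

eq. 1 × 2: (2)·(-814.0) = -1628.0 kJ/mol
eq. 2 reversed: contributes −x
eq. 3: not needed.
eq. 4 × 3: (3)·(-285.8) = -857.4 kJ/mol
-2089.7 = (-1628.0) + (-857.4) − x
x = (-2089.7 − (-2485.4)) / (-1) = -395.7 kJ/mol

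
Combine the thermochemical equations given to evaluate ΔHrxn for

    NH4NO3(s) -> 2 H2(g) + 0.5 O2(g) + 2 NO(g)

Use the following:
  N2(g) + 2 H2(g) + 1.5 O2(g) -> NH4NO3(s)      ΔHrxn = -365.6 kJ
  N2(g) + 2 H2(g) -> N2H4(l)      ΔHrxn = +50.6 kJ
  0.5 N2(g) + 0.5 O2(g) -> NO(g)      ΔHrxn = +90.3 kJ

ΔHrxn = 546.2 kJ

equation 1 reversed: +365.6 kJ
equation 2: not needed.
equation 3 × 2: (2)·(+90.3) = +180.6 kJ
ΔHrxn = (+365.6) + (+180.6) = 546.2 kJ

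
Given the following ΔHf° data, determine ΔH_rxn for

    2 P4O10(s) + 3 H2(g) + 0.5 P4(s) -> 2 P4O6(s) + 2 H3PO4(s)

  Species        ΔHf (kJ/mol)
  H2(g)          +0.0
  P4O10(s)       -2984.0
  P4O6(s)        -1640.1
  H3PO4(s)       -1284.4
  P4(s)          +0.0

ΔH_rxn = 119.0 kJ/mol

Products: 2·(-1640.1) + 2·(-1284.4) = -5849.0
Reactants: 2·(-2984.0) + 3·(+0.0) + 1/2·(+0.0) = -5968.0
ΔH_rxn = (-5849.0) − (-5968.0) = 119.0 kJ/mol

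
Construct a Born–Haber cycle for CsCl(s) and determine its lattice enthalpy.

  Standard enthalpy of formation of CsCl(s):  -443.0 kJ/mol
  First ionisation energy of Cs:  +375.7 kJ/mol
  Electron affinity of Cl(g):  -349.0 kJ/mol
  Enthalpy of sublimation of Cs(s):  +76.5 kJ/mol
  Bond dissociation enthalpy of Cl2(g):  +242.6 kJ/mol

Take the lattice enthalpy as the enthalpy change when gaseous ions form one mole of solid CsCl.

U = -667.5 kJ/mol

ΔHf° = 1·ΔHsub + 1·(ΣIE) + 1/2·D(Cl2) + 1·EA + U
-443.0 = 1·(+76.5) + 1·(+375.7) + 1/2·(+242.6) + 1·(-349.0) + U
U = -443.0 − (+224.5) = -667.5 kJ/mol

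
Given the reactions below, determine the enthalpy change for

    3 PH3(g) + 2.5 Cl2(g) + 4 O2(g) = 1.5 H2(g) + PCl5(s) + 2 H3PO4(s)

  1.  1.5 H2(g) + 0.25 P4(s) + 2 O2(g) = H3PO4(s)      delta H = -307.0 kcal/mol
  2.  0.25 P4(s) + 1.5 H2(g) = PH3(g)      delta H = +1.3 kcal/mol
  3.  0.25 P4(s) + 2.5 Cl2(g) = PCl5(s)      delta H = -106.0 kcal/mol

delta H = -723.9 kcal/mol

eq. 1 × 2 (scale by 2 for the 2 H3PO4(s)): (2)·(-307.0) = -614.0 kcal/mol
eq. 2 reversed and × 3 (PH3(g) must end up as a reactant; ×3 to match 3 PH3(g) in the target): (-3)·(+1.3) = -3.9 kcal/mol
eq. 3 as written (PCl5(s) already on the product side): -106.0 kcal/mol
By Hess's law, delta H = (2)·(-307.0) + (-3)·(+1.3) + (1)·(-106.0) = -723.9 kcal/mol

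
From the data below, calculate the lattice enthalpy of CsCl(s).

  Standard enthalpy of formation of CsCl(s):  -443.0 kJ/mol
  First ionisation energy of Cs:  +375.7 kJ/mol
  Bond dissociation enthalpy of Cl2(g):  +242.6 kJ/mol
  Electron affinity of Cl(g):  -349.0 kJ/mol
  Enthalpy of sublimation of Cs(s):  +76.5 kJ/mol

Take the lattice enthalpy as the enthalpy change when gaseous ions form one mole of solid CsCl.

ΔHf° = 1·ΔHsub + 1·(ΣIE) + 1/2·D(Cl2) + 1·EA + U
-443.0 = 1·(+76.5) + 1·(+375.7) + 1/2·(+242.6) + 1·(-349.0) + U
U = -443.0 − (+224.5) = -667.5 kJ/mol

U = -667.5 kJ/mol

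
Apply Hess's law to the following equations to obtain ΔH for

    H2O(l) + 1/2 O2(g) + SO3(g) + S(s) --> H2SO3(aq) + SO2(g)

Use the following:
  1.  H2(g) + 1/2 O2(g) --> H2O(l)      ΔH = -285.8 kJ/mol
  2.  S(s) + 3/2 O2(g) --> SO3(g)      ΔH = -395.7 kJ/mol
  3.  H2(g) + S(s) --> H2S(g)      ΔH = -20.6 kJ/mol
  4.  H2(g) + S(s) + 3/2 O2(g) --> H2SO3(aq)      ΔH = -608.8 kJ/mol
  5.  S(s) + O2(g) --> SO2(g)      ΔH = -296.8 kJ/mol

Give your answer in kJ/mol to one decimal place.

eq. 1 reversed: +285.8 kJ/mol
eq. 2 reversed: +395.7 kJ/mol
eq. 3: not needed.
eq. 4 as written: -608.8 kJ/mol
eq. 5 as written: -296.8 kJ/mol
Combining the equations, ΔH = (+285.8) + (+395.7) + (-608.8) + (-296.8) = -224.1 kJ/mol

ΔH = -224.1 kJ/mol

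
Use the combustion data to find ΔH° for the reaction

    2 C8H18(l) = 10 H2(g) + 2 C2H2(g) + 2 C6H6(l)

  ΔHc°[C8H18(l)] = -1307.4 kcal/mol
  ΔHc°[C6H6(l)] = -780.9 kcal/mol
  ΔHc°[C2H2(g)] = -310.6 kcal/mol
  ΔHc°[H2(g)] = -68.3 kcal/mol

Using ΔH = Σ nΔHc°(reactants) − Σ nΔHc°(products):
= [2·(-1307.4)] − [10·(-68.3) + 2·(-310.6) + 2·(-780.9)]
= 251.2 kcal/mol

ΔH° = 251.2 kcal/mol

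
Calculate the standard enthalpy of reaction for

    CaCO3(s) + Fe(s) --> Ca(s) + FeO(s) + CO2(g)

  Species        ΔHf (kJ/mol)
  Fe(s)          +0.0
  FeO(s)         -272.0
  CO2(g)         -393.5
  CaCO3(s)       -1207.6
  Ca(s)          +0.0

ΔH_rxn = 542.1 kJ/mol

Products: 1·(+0.0) + 1·(-272.0) + 1·(-393.5) = -665.5
Reactants: 1·(-1207.6) + 1·(+0.0) = -1207.6
ΔH_rxn = (-665.5) − (-1207.6) = 542.1 kJ/mol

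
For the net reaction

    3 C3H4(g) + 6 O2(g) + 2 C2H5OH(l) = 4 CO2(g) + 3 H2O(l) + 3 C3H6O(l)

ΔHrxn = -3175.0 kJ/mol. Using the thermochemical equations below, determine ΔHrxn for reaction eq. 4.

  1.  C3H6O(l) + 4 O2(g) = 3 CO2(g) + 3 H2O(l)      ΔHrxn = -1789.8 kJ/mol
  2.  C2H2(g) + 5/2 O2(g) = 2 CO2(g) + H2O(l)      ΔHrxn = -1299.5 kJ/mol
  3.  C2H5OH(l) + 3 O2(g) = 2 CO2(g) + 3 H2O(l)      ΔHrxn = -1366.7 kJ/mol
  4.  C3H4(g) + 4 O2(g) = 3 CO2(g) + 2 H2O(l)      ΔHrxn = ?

ΔHrxn = -1937.0 kJ/mol

eq. 1 reversed and × 3 (reverse to put C3H6O(l) on the product side; scale by 3 for the 3 C3H6O(l)): (-3)·(-1789.8) = +5369.4 kJ/mol
eq. 2: not needed (C2H2(g) appears nowhere else).
eq. 3 × 2 (×2 to match 2 C2H5OH(l) in the target): (2)·(-1366.7) = -2733.4 kJ/mol
eq. 4 × 3 (×3 to match 3 C3H4(g) in the target): contributes 3·x
-3175.0 = (+5369.4) + (-2733.4) + 3·x
x = (-3175.0 − (+2636.0)) / (3) = -1937.0 kJ/mol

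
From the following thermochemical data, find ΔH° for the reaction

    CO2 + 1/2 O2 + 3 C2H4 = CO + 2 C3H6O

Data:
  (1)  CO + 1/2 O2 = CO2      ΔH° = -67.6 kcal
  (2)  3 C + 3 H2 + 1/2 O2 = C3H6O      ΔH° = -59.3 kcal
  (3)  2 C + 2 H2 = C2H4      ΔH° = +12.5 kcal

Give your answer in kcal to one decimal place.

(1) reversed (CO must end up as a product): +67.6 kcal
(2) × 2 (×2 to match 2 C3H6O in the target): (2)·(-59.3) = -118.6 kcal
(3) reversed and × 3 (C2H4 must end up as a reactant; scale by 3 for the 3 C2H4): (-3)·(+12.5) = -37.5 kcal
Combining the equations, ΔH° = (+67.6) + (-118.6) + (-37.5) = -88.5 kcal

ΔH° = -88.5 kcal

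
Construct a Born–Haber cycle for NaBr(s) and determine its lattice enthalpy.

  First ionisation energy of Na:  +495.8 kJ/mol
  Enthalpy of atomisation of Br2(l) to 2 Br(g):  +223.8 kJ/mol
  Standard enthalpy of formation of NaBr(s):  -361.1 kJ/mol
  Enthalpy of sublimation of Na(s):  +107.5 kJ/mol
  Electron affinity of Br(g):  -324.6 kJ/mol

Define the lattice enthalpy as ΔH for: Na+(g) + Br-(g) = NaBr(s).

U = -751.7 kJ/mol

ΔHf° = 1·ΔHsub + 1·(ΣIE) + 1/2·D(Br2) + 1·EA + U
-361.1 = 1·(+107.5) + 1·(+495.8) + 1/2·(+223.8) + 1·(-324.6) + U
U = -361.1 − (+390.6) = -751.7 kJ/mol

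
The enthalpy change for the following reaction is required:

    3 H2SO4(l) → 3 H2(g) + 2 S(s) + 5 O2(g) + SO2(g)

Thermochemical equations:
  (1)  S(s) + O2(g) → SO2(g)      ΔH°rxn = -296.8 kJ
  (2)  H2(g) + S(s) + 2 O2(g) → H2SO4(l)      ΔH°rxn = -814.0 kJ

ΔH°rxn = 2145.2 kJ

(1) as written (SO2(g) already on the product side): -296.8 kJ
(2) reversed and × 3 (reverse to put H2SO4(l) on the reactant side; scale by 3 for the 3 H2SO4(l)): (-3)·(-814.0) = +2442.0 kJ
ΔH°rxn = (-296.8) + (+2442.0) = 2145.2 kJ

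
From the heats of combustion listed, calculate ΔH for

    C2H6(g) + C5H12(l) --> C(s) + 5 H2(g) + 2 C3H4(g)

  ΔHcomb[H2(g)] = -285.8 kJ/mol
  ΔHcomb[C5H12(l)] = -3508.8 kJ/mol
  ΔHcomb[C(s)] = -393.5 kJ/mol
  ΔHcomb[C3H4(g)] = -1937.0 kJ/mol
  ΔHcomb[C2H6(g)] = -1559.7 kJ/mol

ΔH = 628.0 kJ/mol

With combustion enthalpies, reactants minus products:
= [1·(-1559.7) + 1·(-3508.8)] − [1·(-393.5) + 5·(-285.8) + 2·(-1937.0)]
= 628.0 kJ/mol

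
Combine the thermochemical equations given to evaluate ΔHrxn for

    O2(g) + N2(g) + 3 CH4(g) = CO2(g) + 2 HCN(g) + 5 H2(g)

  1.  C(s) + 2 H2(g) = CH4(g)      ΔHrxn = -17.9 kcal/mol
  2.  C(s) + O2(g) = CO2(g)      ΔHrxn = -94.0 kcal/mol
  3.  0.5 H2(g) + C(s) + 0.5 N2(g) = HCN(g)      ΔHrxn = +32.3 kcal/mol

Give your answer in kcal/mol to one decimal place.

ΔHrxn = 24.3 kcal/mol

eq. 1 reversed and × 3 (CH4(g) must end up as a reactant; scale by 3 for the 3 CH4(g)): (-3)·(-17.9) = +53.7 kcal/mol
eq. 2 as written (CO2(g) already on the product side): -94.0 kcal/mol
eq. 3 × 2 (scale by 2 for the 2 HCN(g)): (2)·(+32.3) = +64.6 kcal/mol
ΔHrxn = (+53.7) + (-94.0) + (+64.6) = 24.3 kcal/mol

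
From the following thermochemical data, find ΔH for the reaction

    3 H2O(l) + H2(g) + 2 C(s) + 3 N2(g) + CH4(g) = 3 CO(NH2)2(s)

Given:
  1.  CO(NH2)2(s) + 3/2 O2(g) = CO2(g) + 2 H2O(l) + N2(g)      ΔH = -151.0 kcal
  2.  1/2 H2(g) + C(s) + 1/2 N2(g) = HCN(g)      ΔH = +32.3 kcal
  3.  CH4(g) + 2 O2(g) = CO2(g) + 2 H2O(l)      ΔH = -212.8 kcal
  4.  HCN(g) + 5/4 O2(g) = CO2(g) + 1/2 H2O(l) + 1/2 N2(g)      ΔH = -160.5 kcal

eq. 1 reversed and × 3: (-3)·(-151.0) = +453.0 kcal
eq. 2 × 2: (2)·(+32.3) = +64.6 kcal
eq. 3 as written: -212.8 kcal
eq. 4 × 2: (2)·(-160.5) = -321.0 kcal
ΔH = (-3)·(-151.0) + (2)·(+32.3) + (1)·(-212.8) + (2)·(-160.5) = -16.2 kcal

ΔH = -16.2 kcal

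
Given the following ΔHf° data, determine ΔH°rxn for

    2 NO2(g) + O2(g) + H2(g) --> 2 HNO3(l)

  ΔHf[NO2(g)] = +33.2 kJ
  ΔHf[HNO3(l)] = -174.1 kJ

ΔH°rxn = -414.6 kJ

Products: 2·(-174.1) = -348.2
Reactants: 2·(+33.2) + 1·(+0.0) + 1·(+0.0) = +66.4
ΔH°rxn = (-348.2) − (+66.4) = -414.6 kJ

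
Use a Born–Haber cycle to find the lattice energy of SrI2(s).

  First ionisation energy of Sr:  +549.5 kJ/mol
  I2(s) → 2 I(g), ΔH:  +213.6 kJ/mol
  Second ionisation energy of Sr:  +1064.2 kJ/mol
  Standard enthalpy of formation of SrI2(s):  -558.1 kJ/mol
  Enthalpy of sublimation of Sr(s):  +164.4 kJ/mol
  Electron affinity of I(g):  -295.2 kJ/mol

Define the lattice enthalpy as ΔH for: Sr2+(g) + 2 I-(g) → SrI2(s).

U = -1959.4 kJ/mol

ΔHf° = 1·ΔHsub + 1·(ΣIE) + 1·D(I2) + 2·EA + U
-558.1 = 1·(+164.4) + 1·(+1613.7) + 1·(+213.6) + 2·(-295.2) + U
U = -558.1 − (+1401.3) = -1959.4 kJ/mol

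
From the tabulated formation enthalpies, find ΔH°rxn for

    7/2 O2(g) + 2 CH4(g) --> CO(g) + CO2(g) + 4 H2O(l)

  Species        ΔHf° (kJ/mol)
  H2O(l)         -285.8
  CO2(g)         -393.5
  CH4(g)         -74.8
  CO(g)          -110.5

ΔH°rxn = -1497.6 kJ/mol

Products: 1·(-110.5) + 1·(-393.5) + 4·(-285.8) = -1647.2
Reactants: 7/2·(+0.0) + 2·(-74.8) = -149.6
ΔH°rxn = (-1647.2) − (-149.6) = -1497.6 kJ/mol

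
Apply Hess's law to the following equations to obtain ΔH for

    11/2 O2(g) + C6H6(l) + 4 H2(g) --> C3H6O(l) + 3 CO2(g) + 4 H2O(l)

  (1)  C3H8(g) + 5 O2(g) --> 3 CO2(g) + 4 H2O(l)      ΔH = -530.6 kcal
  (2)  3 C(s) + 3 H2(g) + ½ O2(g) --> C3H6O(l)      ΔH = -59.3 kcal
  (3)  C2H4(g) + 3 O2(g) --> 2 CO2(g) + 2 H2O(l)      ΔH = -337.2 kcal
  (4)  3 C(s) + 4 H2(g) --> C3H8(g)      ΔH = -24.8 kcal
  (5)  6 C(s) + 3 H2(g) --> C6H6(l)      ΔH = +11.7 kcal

(1) as written: -530.6 kcal
(2) as written: -59.3 kcal
(3): not needed.
(4) as written: -24.8 kcal
(5) reversed: -11.7 kcal
Summing the manipulated equations, ΔH = (1)·(-530.6) + (1)·(-59.3) + (1)·(-24.8) + (-1)·(+11.7) = -626.4 kcal

ΔH = -626.4 kcal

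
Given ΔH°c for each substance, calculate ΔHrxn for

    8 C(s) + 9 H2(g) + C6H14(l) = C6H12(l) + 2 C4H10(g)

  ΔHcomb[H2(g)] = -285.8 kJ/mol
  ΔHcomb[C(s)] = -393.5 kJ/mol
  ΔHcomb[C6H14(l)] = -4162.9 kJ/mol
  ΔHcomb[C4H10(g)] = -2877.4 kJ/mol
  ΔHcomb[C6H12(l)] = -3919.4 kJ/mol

With combustion enthalpies, reactants minus products:
= [8·(-393.5) + 9·(-285.8) + 1·(-4162.9)] − [1·(-3919.4) + 2·(-2877.4)]
= -208.9 kJ/mol

ΔHrxn = -208.9 kJ/mol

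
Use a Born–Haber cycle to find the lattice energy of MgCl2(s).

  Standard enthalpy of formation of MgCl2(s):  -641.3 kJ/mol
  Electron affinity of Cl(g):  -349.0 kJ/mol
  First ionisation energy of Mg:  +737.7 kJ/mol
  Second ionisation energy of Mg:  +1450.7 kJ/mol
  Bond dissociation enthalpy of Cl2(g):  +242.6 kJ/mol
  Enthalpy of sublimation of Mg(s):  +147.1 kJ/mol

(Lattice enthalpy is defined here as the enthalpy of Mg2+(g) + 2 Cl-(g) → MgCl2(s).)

U = -2521.4 kJ/mol

ΔHf° = 1·ΔHsub + 1·(ΣIE) + 1·D(Cl2) + 2·EA + U
-641.3 = 1·(+147.1) + 1·(+2188.4) + 1·(+242.6) + 2·(-349.0) + U
U = -641.3 − (+1880.1) = -2521.4 kJ/mol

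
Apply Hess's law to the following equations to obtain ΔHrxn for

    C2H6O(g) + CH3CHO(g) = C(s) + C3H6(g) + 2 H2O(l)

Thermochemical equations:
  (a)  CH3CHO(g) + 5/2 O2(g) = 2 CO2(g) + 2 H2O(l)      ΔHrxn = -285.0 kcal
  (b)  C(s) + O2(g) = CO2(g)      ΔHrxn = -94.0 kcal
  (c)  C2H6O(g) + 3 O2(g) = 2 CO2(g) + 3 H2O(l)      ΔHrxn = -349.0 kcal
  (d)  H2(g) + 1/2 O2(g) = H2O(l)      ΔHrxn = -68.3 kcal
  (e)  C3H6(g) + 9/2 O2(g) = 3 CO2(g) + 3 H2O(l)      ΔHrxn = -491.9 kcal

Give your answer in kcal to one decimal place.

(a) as written (CH3CHO(g) already on the reactant side): -285.0 kcal
(b) reversed (reverse to put C(s) on the product side): +94.0 kcal
(c) as written (C2H6O(g) already on the reactant side): -349.0 kcal
(d): not needed (H2(g) appears nowhere else).
(e) reversed (C3H6(g) must end up as a product): +491.9 kcal
ΔHrxn = (-285.0) + (+94.0) + (-349.0) + (+491.9) = -48.1 kcal

ΔHrxn = -48.1 kcal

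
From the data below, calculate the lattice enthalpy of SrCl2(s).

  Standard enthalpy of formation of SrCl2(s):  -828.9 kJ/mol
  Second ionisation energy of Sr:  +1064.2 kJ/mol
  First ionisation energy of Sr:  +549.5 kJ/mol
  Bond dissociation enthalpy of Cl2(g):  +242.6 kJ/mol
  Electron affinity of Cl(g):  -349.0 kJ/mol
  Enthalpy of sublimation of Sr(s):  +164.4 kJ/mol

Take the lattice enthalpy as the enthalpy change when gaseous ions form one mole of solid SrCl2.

U = -2151.6 kJ/mol

ΔHf° = 1·ΔHsub + 1·(ΣIE) + 1·D(Cl2) + 2·EA + U
-828.9 = 1·(+164.4) + 1·(+1613.7) + 1·(+242.6) + 2·(-349.0) + U
U = -828.9 − (+1322.7) = -2151.6 kJ/mol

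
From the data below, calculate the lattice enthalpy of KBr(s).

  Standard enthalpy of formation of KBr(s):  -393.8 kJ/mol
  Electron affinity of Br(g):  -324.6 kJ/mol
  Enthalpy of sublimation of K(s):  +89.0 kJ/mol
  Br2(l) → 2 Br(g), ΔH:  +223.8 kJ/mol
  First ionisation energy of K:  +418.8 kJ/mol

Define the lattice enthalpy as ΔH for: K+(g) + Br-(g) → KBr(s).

U = -688.9 kJ/mol

ΔHf° = 1·ΔHsub + 1·(ΣIE) + 1/2·D(Br2) + 1·EA + U
-393.8 = 1·(+89.0) + 1·(+418.8) + 1/2·(+223.8) + 1·(-324.6) + U
U = -393.8 − (+295.1) = -688.9 kJ/mol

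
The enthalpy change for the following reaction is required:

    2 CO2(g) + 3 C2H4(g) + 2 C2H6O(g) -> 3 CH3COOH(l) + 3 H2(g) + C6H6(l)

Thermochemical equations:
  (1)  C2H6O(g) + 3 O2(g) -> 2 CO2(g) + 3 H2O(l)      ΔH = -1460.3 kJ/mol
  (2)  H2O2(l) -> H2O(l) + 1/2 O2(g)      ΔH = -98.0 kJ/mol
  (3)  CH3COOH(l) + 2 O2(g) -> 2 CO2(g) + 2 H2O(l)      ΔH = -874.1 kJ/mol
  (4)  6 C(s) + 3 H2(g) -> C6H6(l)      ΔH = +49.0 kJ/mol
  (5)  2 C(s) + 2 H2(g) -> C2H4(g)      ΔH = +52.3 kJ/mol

ΔH = -406.2 kJ/mol

(1) × 2 (scale by 2 for the 2 C2H6O(g)): (2)·(-1460.3) = -2920.6 kJ/mol
(2): not needed (H2O2(l) appears nowhere else).
(3) reversed and × 3 (reverse to put CH3COOH(l) on the product side; scale by 3 for the 3 CH3COOH(l)): (-3)·(-874.1) = +2622.3 kJ/mol
(4) as written (C6H6(l) already on the product side): +49.0 kJ/mol
(5) reversed and × 3 (reverse to put C2H4(g) on the reactant side; ×3 to match 3 C2H4(g) in the target): (-3)·(+52.3) = -156.9 kJ/mol
Since enthalpy is a state function, ΔH = (-2920.6) + (+2622.3) + (+49.0) + (-156.9) = -406.2 kJ/mol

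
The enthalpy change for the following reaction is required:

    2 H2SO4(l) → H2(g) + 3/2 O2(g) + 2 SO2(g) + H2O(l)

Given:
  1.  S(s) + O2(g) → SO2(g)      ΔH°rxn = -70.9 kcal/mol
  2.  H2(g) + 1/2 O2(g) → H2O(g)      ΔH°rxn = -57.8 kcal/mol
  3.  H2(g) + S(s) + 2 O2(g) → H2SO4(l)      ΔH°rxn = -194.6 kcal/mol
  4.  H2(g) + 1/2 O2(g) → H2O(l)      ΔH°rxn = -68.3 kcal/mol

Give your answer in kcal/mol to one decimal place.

eq. 1 × 2 (scale by 2 for the 2 SO2(g)): (2)·(-70.9) = -141.8 kcal/mol
eq. 2: not needed (H2O(g) appears nowhere else).
eq. 3 reversed and × 2 (reverse to put H2SO4(l) on the reactant side; scale by 2 for the 2 H2SO4(l)): (-2)·(-194.6) = +389.2 kcal/mol
eq. 4 as written (H2O(l) already on the product side): -68.3 kcal/mol
ΔH°rxn = (2)·(-70.9) + (-2)·(-194.6) + (1)·(-68.3) = 179.1 kcal/mol

ΔH°rxn = 179.1 kcal/mol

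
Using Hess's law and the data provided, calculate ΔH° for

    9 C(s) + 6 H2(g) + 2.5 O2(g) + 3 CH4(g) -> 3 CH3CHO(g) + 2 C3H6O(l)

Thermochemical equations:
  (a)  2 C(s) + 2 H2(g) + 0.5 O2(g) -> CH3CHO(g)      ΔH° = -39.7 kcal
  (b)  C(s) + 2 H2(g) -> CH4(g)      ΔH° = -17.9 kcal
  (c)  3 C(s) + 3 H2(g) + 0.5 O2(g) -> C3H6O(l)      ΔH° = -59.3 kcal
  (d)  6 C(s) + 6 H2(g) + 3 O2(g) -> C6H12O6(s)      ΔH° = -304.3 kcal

(a) × 3: (3)·(-39.7) = -119.1 kcal
(b) reversed and × 3: (-3)·(-17.9) = +53.7 kcal
(c) × 2: (2)·(-59.3) = -118.6 kcal
(d): not needed.
Combining the equations, ΔH° = (3)·(-39.7) + (-3)·(-17.9) + (2)·(-59.3) = -184.0 kcal

ΔH° = -184.0 kcal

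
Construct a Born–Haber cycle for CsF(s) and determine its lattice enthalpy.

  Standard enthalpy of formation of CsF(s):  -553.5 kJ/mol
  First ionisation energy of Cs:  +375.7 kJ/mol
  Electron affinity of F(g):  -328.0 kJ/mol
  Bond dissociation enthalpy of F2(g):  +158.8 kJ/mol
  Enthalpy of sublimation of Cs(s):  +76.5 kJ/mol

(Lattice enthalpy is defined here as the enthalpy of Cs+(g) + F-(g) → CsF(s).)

U = -757.1 kJ/mol

ΔHf° = 1·ΔHsub + 1·(ΣIE) + 1/2·D(F2) + 1·EA + U
-553.5 = 1·(+76.5) + 1·(+375.7) + 1/2·(+158.8) + 1·(-328.0) + U
U = -553.5 − (+203.6) = -757.1 kJ/mol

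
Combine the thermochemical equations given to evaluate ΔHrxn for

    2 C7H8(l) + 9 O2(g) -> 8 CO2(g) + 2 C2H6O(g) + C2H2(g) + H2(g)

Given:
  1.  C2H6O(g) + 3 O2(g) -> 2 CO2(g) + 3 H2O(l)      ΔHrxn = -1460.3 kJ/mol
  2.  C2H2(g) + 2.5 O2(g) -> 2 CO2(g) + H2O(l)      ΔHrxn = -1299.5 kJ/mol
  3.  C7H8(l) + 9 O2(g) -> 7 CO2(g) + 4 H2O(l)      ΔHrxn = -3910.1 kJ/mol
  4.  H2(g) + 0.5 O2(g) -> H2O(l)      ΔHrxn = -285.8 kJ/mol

eq. 1 reversed and × 2 (reverse to put C2H6O(g) on the product side; ×2 to match 2 C2H6O(g) in the target): (-2)·(-1460.3) = +2920.6 kJ/mol
eq. 2 reversed (reverse to put C2H2(g) on the product side): +1299.5 kJ/mol
eq. 3 × 2 (×2 to match 2 C7H8(l) in the target): (2)·(-3910.1) = -7820.2 kJ/mol
eq. 4 reversed (reverse to put H2(g) on the product side): +285.8 kJ/mol
Since enthalpy is a state function, ΔHrxn = (+2920.6) + (+1299.5) + (-7820.2) + (+285.8) = -3314.3 kJ/mol

ΔHrxn = -3314.3 kJ/mol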